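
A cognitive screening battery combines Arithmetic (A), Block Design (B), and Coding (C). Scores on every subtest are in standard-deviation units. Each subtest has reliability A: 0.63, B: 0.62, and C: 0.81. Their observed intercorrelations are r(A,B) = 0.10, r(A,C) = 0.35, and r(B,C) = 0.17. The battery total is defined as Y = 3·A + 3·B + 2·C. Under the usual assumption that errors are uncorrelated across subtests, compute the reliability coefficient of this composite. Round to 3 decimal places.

0.750

Var(Y) = 3² + 3² + 2² + 2·[9·0.10 + 6·0.35 + 6·0.17] = 22 + 8.04 = 30.04.
Because errors are independent across components, Cov(Tᵢ,Tⱼ) = Cov(Xᵢ,Xⱼ); the off-diagonal part of the true-score variance is the same as above.
True-score variance = [3²·0.63 + 3²·0.62 + 2²·0.81] + 8.04 = 14.49 + 8.04 = 22.53.
Reliability = 22.53 / 30.04 = 0.750.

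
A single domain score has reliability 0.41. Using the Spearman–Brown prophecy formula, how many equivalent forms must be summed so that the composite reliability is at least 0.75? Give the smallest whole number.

k ≥ ρ*(1−ρ₁)/(ρ₁(1−ρ*)) = 0.75·0.59 / (0.41·0.25) = 4.317.
Smallest integer k = 5.

5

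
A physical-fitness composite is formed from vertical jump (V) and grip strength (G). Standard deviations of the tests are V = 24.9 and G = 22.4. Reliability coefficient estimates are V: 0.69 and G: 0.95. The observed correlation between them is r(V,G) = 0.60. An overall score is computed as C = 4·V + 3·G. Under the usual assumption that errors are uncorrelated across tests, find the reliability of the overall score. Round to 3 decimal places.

Var(C) = 4²·24.9² + 3²·22.4² + 2·[12·24.9·22.4·0.60] = 14436 + 8031.74 = 22467.7.
With uncorrelated errors the cross-covariances are all true-score covariance, so they carry over unchanged; only the diagonal terms shrink to ρᵢσᵢ².
True-score variance = [4²·24.9²·0.69 + 3²·22.4²·0.95] + 8031.74 = 11135 + 8031.74 = 19166.7.
Reliability = 19166.7 / 22467.7 = 0.853.

0.853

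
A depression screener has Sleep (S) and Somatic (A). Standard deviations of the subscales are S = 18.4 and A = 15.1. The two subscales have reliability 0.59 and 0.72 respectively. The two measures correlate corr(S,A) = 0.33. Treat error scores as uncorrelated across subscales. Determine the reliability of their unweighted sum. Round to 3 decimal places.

Var(S+A) = 18.4² + 15.1² + 2·[18.4·15.1·0.33] = 566.57 + 183.374 = 749.944.
Because errors are independent across components, Cov(Tᵢ,Tⱼ) = Cov(Xᵢ,Xⱼ); the off-diagonal part of the true-score variance is the same as above.
True-score variance = [18.4²·0.59 + 15.1²·0.72] + 183.374 = 363.918 + 183.374 = 547.292.
Reliability = 547.292 / 749.944 = 0.730.

0.730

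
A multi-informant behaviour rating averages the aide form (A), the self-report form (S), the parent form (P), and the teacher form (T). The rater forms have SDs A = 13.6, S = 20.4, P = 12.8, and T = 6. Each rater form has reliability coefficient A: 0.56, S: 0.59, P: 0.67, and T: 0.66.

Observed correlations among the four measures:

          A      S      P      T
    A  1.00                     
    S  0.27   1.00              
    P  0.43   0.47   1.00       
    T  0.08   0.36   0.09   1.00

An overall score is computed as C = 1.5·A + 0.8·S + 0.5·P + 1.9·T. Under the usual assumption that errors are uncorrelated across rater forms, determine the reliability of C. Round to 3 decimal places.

0.755

Var(C) = 1.5²·13.6² + 0.8²·20.4² + 0.5²·12.8² + 1.9²·6² + 2·[1.2·13.6·20.4·0.27 + 0.75·13.6·12.8·0.43 + 2.85·13.6·6·0.08 + 0.4·20.4·12.8·0.47 + 1.52·20.4·6·0.36 + 0.95·12.8·6·0.09] = 853.422 + 574.541 = 1427.96.
Because errors are independent across components, Cov(Tᵢ,Tⱼ) = Cov(Xᵢ,Xⱼ); the off-diagonal part of the true-score variance is the same as above.
True-score variance = [1.5²·13.6²·0.56 + 0.8²·20.4²·0.59 + 0.5²·12.8²·0.67 + 1.9²·6²·0.66] + 574.541 = 503.408 + 574.541 = 1077.95.
Reliability = 1077.95 / 1427.96 = 0.755.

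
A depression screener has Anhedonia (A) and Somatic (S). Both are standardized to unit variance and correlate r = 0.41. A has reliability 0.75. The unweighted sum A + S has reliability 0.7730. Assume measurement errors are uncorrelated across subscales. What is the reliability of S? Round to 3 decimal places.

0.610

Var(A+S) = 2 + 2·0.41 = 2.820.
True-score variance = ρ_A + ρ_S + 2·0.41, so 0.7730 = (0.75 + ρ_S + 0.82) / 2.820.
ρ_S = 0.7730·2.820 − 0.75 − 0.82 = 0.610.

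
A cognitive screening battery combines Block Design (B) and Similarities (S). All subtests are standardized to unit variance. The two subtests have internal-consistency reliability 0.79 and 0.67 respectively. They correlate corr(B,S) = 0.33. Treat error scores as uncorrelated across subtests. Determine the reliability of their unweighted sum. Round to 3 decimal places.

Var(B+S) = 2 + 2·[0.33] = 2 + 0.66 = 2.66.
Under uncorrelated errors the observed covariances equal the true-score covariances, so only the own-variance terms attenuate.
True-score variance = [0.79 + 0.67] + 0.66 = 1.46 + 0.66 = 2.12.
Reliability = 2.12 / 2.66 = 0.797.

0.797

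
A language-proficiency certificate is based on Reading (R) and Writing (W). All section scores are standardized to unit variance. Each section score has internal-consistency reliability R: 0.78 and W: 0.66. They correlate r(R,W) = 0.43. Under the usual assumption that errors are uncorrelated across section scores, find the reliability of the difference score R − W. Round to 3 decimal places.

Var(R−W) = 1 + 1 − 2·0.43 = 2 − 0.86 = 1.14.
With uncorrelated errors the cross-covariances are all true-score covariance, so they carry over unchanged; only the diagonal terms shrink to ρᵢσᵢ².
True-score variance = [0.78 + 0.66] − 0.86 = 1.44 − 0.86 = 0.58.
Reliability = 0.58 / 1.14 = 0.509.

0.509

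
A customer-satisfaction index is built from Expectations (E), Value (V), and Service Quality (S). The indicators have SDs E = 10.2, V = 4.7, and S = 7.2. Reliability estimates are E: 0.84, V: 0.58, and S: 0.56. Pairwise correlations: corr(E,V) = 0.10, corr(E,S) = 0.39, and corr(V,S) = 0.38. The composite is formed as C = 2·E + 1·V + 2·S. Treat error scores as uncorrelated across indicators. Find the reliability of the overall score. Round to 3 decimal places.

Var(C) = 2²·10.2² + 4.7² + 2²·7.2² + 2·[2·10.2·4.7·0.10 + 4·10.2·7.2·0.39 + 2·4.7·7.2·0.38] = 645.61 + 299.746 = 945.356.
With uncorrelated errors the cross-covariances are all true-score covariance, so they carry over unchanged; only the diagonal terms shrink to ρᵢσᵢ².
True-score variance = [2²·10.2²·0.84 + 4.7²·0.58 + 2²·7.2²·0.56] + 299.746 = 478.508 + 299.746 = 778.254.
Reliability = 778.254 / 945.356 = 0.823.

0.823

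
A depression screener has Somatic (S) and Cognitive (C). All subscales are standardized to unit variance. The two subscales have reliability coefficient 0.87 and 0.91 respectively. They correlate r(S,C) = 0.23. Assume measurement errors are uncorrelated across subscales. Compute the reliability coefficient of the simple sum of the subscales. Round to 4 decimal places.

0.9106

Var(S+C) = 2 + 2·[0.23] = 2 + 0.46 = 2.46.
Because errors are independent across components, Cov(Tᵢ,Tⱼ) = Cov(Xᵢ,Xⱼ); the off-diagonal part of the true-score variance is the same as above.
True-score variance = [0.87 + 0.91] + 0.46 = 1.78 + 0.46 = 2.24.
Reliability = 2.24 / 2.46 = 0.9106.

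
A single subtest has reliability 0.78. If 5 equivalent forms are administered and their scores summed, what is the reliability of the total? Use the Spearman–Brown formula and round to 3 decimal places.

ρ_k = kρ / (1 + (k−1)ρ) = 5·0.78 / (1 + 4·0.78) = 3.900 / 4.120 = 0.947.

0.947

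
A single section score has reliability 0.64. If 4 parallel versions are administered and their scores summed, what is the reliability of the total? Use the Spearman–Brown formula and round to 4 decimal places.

ρ_k = kρ / (1 + (k−1)ρ) = 4·0.64 / (1 + 3·0.64) = 2.560 / 2.920 = 0.8767.

0.8767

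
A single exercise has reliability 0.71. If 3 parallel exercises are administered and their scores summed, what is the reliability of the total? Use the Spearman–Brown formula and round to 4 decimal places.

ρ_k = kρ / (1 + (k−1)ρ) = 3·0.71 / (1 + 2·0.71) = 2.130 / 2.420 = 0.8802.

0.8802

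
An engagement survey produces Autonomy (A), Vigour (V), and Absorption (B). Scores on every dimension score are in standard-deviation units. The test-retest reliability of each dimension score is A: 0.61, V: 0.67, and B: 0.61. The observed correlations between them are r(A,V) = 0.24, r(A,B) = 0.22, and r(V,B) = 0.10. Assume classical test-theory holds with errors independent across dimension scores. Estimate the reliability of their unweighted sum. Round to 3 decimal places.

Var(A+V+B) = 3 + 2·[0.24 + 0.22 + 0.10] = 3 + 1.12 = 4.12.
With uncorrelated errors the cross-covariances are all true-score covariance, so they carry over unchanged; only the diagonal terms shrink to ρᵢσᵢ².
True-score variance = [0.61 + 0.67 + 0.61] + 1.12 = 1.89 + 1.12 = 3.01.
Reliability = 3.01 / 4.12 = 0.731.

0.731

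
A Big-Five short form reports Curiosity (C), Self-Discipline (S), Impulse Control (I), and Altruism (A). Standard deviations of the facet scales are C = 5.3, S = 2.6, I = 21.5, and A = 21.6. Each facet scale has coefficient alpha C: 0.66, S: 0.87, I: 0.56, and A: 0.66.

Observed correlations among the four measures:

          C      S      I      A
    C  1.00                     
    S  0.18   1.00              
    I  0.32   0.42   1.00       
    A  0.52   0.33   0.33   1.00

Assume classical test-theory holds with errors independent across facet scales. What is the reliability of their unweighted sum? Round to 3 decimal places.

0.760

Var(C+S+I+A) = 5.3² + 2.6² + 21.5² + 21.6² + 2·[5.3·2.6·0.18 + 5.3·21.5·0.32 + 5.3·21.6·0.52 + 2.6·21.5·0.42 + 2.6·21.6·0.33 + 21.5·21.6·0.33] = 963.66 + 587.474 = 1551.13.
Under uncorrelated errors the observed covariances equal the true-score covariances, so only the own-variance terms attenuate.
True-score variance = [5.3²·0.66 + 2.6²·0.87 + 21.5²·0.56 + 21.6²·0.66] + 587.474 = 591.21 + 587.474 = 1178.68.
Reliability = 1178.68 / 1551.13 = 0.760.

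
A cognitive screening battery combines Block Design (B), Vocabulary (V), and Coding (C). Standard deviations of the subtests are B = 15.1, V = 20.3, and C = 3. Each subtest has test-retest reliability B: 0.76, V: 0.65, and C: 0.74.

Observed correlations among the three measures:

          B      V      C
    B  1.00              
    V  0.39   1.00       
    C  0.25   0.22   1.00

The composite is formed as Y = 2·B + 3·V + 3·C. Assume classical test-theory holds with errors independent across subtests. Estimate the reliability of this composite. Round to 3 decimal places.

0.764

Var(Y) = 2²·15.1² + 3²·20.3² + 3²·3² + 2·[6·15.1·20.3·0.39 + 6·15.1·3·0.25 + 9·20.3·3·0.22] = 4701.85 + 1811.62 = 6513.47.
Under uncorrelated errors the observed covariances equal the true-score covariances, so only the own-variance terms attenuate.
True-score variance = [2²·15.1²·0.76 + 3²·20.3²·0.65 + 3²·3²·0.74] + 1811.62 = 3163.82 + 1811.62 = 4975.44.
Reliability = 4975.44 / 6513.47 = 0.764.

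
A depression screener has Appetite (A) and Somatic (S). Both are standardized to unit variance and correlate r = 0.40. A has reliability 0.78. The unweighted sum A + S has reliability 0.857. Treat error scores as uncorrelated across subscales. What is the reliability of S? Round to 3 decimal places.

0.820

Var(A+S) = 2 + 2·0.40 = 2.800.
True-score variance = ρ_A + ρ_S + 2·0.40, so 0.857 = (0.78 + ρ_S + 0.80) / 2.800.
ρ_S = 0.857·2.800 − 0.78 − 0.80 = 0.820.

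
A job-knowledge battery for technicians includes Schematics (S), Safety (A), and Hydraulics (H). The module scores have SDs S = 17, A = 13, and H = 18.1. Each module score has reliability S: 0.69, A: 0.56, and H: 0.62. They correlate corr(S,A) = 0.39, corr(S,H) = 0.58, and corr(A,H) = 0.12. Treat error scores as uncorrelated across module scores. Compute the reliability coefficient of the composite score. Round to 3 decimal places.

Var(S+A+H) = 17² + 13² + 18.1² + 2·[17·13·0.39 + 17·18.1·0.58 + 13·18.1·0.12] = 785.61 + 585.784 = 1371.39.
With uncorrelated errors the cross-covariances are all true-score covariance, so they carry over unchanged; only the diagonal terms shrink to ρᵢσᵢ².
True-score variance = [17²·0.69 + 13²·0.56 + 18.1²·0.62] + 585.784 = 497.168 + 585.784 = 1082.95.
Reliability = 1082.95 / 1371.39 = 0.790.

0.790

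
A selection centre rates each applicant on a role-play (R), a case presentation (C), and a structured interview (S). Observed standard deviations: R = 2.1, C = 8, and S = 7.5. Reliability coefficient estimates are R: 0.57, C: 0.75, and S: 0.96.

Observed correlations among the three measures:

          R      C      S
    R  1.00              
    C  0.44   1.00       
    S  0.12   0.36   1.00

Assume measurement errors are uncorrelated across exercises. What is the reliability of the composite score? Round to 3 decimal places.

Var(R+C+S) = 2.1² + 8² + 7.5² + 2·[2.1·8·0.44 + 2.1·7.5·0.12 + 8·7.5·0.36] = 124.66 + 61.764 = 186.424.
With uncorrelated errors the cross-covariances are all true-score covariance, so they carry over unchanged; only the diagonal terms shrink to ρᵢσᵢ².
True-score variance = [2.1²·0.57 + 8²·0.75 + 7.5²·0.96] + 61.764 = 104.514 + 61.764 = 166.278.
Reliability = 166.278 / 186.424 = 0.892.

0.892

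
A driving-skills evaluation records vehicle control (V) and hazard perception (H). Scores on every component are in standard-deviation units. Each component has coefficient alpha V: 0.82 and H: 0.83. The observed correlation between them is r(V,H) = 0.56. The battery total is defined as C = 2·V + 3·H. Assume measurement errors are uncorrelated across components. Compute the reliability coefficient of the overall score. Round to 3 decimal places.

0.886

Var(C) = 2² + 3² + 2·[6·0.56] = 13 + 6.72 = 19.72.
Under uncorrelated errors the observed covariances equal the true-score covariances, so only the own-variance terms attenuate.
True-score variance = [2²·0.82 + 3²·0.83] + 6.72 = 10.75 + 6.72 = 17.47.
Reliability = 17.47 / 19.72 = 0.886.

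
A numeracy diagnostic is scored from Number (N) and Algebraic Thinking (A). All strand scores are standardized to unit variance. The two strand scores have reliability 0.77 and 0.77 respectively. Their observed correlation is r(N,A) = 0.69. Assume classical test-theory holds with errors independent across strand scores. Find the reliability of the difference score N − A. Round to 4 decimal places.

Var(N−A) = 1 + 1 − 2·0.69 = 2 − 1.38 = 0.62.
Because errors are independent across components, Cov(Tᵢ,Tⱼ) = Cov(Xᵢ,Xⱼ); the off-diagonal part of the true-score variance is the same as above.
True-score variance = [0.77 + 0.77] − 1.38 = 1.54 − 1.38 = 0.16.
Reliability = 0.16 / 0.62 = 0.2581.

0.2581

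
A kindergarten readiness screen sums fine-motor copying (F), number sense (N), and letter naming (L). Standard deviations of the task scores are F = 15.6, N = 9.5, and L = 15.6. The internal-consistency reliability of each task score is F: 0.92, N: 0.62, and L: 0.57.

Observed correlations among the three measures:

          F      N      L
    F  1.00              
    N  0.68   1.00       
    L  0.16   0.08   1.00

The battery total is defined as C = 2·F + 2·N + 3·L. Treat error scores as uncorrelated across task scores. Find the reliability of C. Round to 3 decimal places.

0.766

Var(C) = 2²·15.6² + 2²·9.5² + 3²·15.6² + 2·[4·15.6·9.5·0.68 + 6·15.6·15.6·0.16 + 6·9.5·15.6·0.08] = 3524.68 + 1415.73 = 4940.41.
Because errors are independent across components, Cov(Tᵢ,Tⱼ) = Cov(Xᵢ,Xⱼ); the off-diagonal part of the true-score variance is the same as above.
True-score variance = [2²·15.6²·0.92 + 2²·9.5²·0.62 + 3²·15.6²·0.57] + 1415.73 = 2367.82 + 1415.73 = 3783.55.
Reliability = 3783.55 / 4940.41 = 0.766.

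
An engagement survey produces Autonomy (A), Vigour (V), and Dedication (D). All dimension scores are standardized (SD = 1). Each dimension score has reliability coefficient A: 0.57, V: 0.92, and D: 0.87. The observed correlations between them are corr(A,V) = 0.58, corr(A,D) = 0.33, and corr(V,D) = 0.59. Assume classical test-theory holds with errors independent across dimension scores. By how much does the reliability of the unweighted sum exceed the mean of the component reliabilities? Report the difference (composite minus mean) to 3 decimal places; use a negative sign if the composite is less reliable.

0.107

Var(sum) = 3 + 3 = 6; true-score variance = 2.36 + 3 = 5.36; composite reliability = 0.8933.
Mean component reliability = 0.7867.
Difference = 0.8933 − 0.7867 = 0.107.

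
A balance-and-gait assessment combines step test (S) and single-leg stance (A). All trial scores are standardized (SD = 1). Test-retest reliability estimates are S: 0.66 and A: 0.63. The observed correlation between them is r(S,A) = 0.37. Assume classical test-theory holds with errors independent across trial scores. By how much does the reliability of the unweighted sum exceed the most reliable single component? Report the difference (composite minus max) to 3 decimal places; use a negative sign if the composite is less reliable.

0.081

Var(sum) = 2 + 0.74 = 2.74; true-score variance = 1.29 + 0.74 = 2.03; composite reliability = 0.7409.
Max component reliability = 0.6600.
Difference = 0.7409 − 0.6600 = 0.081.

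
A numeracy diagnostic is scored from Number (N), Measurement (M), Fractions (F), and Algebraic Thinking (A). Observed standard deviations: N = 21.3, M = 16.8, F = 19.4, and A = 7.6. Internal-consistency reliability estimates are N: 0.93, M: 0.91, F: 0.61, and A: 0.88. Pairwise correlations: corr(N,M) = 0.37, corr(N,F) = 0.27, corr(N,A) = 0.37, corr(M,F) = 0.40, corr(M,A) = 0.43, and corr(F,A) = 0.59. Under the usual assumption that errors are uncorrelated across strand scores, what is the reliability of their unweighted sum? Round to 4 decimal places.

Var(N+M+F+A) = 21.3² + 16.8² + 19.4² + 7.6² + 2·[21.3·16.8·0.37 + 21.3·19.4·0.27 + 21.3·7.6·0.37 + 16.8·19.4·0.40 + 16.8·7.6·0.43 + 19.4·7.6·0.59] = 1170.05 + 1152.25 = 2322.3.
Because errors are independent across components, Cov(Tᵢ,Tⱼ) = Cov(Xᵢ,Xⱼ); the off-diagonal part of the true-score variance is the same as above.
True-score variance = [21.3²·0.93 + 16.8²·0.91 + 19.4²·0.61 + 7.6²·0.88] + 1152.25 = 959.179 + 1152.25 = 2111.43.
Reliability = 2111.43 / 2322.3 = 0.9092.

0.9092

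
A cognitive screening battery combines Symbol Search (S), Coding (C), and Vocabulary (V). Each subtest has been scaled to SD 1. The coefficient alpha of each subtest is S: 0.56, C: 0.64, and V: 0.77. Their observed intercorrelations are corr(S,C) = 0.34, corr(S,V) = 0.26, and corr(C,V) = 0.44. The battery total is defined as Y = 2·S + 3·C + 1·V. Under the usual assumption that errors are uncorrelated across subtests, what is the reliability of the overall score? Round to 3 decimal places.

0.760

Var(Y) = 2² + 3² + 1 + 2·[6·0.34 + 2·0.26 + 3·0.44] = 14 + 7.76 = 21.76.
Because errors are independent across components, Cov(Tᵢ,Tⱼ) = Cov(Xᵢ,Xⱼ); the off-diagonal part of the true-score variance is the same as above.
True-score variance = [2²·0.56 + 3²·0.64 + 0.77] + 7.76 = 8.77 + 7.76 = 16.53.
Reliability = 16.53 / 21.76 = 0.760.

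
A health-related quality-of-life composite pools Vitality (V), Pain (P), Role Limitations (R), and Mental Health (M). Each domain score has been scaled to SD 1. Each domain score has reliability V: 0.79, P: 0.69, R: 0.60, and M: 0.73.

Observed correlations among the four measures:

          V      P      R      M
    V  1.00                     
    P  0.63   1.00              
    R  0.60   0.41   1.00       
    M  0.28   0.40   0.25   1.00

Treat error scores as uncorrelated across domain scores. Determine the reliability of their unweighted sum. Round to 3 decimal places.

Var(V+P+R+M) = 4 + 2·[0.63 + 0.60 + 0.28 + 0.41 + 0.40 + 0.25] = 4 + 5.14 = 9.14.
With uncorrelated errors the cross-covariances are all true-score covariance, so they carry over unchanged; only the diagonal terms shrink to ρᵢσᵢ².
True-score variance = [0.79 + 0.69 + 0.60 + 0.73] + 5.14 = 2.81 + 5.14 = 7.95.
Reliability = 7.95 / 9.14 = 0.870.

0.870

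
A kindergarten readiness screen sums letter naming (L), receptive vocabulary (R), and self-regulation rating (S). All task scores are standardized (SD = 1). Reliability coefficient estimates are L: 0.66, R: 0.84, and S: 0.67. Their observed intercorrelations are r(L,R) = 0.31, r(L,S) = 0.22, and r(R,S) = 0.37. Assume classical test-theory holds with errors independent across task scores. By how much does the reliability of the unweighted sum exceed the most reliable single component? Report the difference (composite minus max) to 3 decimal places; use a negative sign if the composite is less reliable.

Var(sum) = 3 + 1.8 = 4.8; true-score variance = 2.17 + 1.8 = 3.97; composite reliability = 0.8271.
Max component reliability = 0.8400.
Difference = 0.8271 − 0.8400 = -0.013.

-0.013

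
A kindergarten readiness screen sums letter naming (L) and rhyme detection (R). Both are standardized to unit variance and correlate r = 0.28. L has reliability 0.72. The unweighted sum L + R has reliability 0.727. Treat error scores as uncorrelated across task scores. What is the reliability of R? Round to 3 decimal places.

0.581

Var(L+R) = 2 + 2·0.28 = 2.560.
True-score variance = ρ_L + ρ_R + 2·0.28, so 0.727 = (0.72 + ρ_R + 0.56) / 2.560.
ρ_R = 0.727·2.560 − 0.72 − 0.56 = 0.581.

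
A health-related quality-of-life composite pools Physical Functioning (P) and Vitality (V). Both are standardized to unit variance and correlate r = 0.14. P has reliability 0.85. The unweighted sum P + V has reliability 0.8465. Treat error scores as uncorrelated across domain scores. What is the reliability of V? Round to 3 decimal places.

0.800

Var(P+V) = 2 + 2·0.14 = 2.280.
True-score variance = ρ_P + ρ_V + 2·0.14, so 0.8465 = (0.85 + ρ_V + 0.28) / 2.280.
ρ_V = 0.8465·2.280 − 0.85 − 0.28 = 0.800.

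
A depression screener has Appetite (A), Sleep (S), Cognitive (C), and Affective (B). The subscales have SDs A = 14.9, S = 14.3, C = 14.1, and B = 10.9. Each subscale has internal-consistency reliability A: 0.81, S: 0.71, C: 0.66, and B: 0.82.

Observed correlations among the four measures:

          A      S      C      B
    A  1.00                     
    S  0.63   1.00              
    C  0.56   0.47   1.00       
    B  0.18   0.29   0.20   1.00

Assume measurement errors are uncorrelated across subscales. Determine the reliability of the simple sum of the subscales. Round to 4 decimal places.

0.8844

Var(A+S+C+B) = 14.9² + 14.3² + 14.1² + 10.9² + 2·[14.9·14.3·0.63 + 14.9·14.1·0.56 + 14.9·10.9·0.18 + 14.3·14.1·0.47 + 14.3·10.9·0.29 + 14.1·10.9·0.20] = 744.12 + 903.649 = 1647.77.
Under uncorrelated errors the observed covariances equal the true-score covariances, so only the own-variance terms attenuate.
True-score variance = [14.9²·0.81 + 14.3²·0.71 + 14.1²·0.66 + 10.9²·0.82] + 903.649 = 553.655 + 903.649 = 1457.3.
Reliability = 1457.3 / 1647.77 = 0.8844.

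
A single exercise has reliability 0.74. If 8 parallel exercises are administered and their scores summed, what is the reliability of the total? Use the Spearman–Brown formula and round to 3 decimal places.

ρ_k = kρ / (1 + (k−1)ρ) = 8·0.74 / (1 + 7·0.74) = 5.920 / 6.180 = 0.958.

0.958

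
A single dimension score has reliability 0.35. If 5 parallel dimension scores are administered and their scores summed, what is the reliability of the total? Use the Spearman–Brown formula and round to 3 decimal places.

ρ_k = kρ / (1 + (k−1)ρ) = 5·0.35 / (1 + 4·0.35) = 1.750 / 2.400 = 0.729.

0.729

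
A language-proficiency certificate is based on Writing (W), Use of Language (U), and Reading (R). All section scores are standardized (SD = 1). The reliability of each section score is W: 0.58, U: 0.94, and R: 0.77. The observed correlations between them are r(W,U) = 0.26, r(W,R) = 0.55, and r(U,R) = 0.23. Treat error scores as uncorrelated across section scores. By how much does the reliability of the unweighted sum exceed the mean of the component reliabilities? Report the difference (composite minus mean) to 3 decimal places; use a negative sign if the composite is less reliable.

0.097

Var(sum) = 3 + 2.08 = 5.08; true-score variance = 2.29 + 2.08 = 4.37; composite reliability = 0.8602.
Mean component reliability = 0.7633.
Difference = 0.8602 − 0.7633 = 0.097.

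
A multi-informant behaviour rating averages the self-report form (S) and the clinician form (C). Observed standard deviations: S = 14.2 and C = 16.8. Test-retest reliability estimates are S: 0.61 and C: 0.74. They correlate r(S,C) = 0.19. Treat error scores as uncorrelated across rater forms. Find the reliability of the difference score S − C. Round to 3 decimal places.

0.613

Var(S−C) = 14.2² + 16.8² − 2·14.2·16.8·0.19 = 483.88 − 90.6528 = 393.227.
With uncorrelated errors the cross-covariances are all true-score covariance, so they carry over unchanged; only the diagonal terms shrink to ρᵢσᵢ².
True-score variance = [14.2²·0.61 + 16.8²·0.74] − 90.6528 = 331.858 − 90.6528 = 241.205.
Reliability = 241.205 / 393.227 = 0.613.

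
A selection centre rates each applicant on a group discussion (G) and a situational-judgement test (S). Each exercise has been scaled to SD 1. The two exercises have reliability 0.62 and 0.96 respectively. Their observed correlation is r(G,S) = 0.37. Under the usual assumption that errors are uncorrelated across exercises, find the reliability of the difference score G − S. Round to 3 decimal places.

0.667

Var(G−S) = 1 + 1 − 2·0.37 = 2 − 0.74 = 1.26.
Because errors are independent across components, Cov(Tᵢ,Tⱼ) = Cov(Xᵢ,Xⱼ); the off-diagonal part of the true-score variance is the same as above.
True-score variance = [0.62 + 0.96] − 0.74 = 1.58 − 0.74 = 0.84.
Reliability = 0.84 / 1.26 = 0.667.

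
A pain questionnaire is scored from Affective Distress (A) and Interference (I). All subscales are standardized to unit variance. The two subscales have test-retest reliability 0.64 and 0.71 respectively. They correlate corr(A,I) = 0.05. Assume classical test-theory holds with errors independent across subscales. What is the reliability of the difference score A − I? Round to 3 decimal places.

Var(A−I) = 1 + 1 − 2·0.05 = 2 − 0.1 = 1.9.
Because errors are independent across components, Cov(Tᵢ,Tⱼ) = Cov(Xᵢ,Xⱼ); the off-diagonal part of the true-score variance is the same as above.
True-score variance = [0.64 + 0.71] − 0.1 = 1.35 − 0.1 = 1.25.
Reliability = 1.25 / 1.9 = 0.658.

0.658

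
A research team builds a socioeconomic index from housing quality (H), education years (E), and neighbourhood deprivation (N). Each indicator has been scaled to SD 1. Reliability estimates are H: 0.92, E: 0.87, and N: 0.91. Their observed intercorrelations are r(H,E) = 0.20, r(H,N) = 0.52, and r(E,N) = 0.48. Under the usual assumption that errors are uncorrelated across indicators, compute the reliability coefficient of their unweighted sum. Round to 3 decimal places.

0.944

Var(H+E+N) = 3 + 2·[0.20 + 0.52 + 0.48] = 3 + 2.4 = 5.4.
Because errors are independent across components, Cov(Tᵢ,Tⱼ) = Cov(Xᵢ,Xⱼ); the off-diagonal part of the true-score variance is the same as above.
True-score variance = [0.92 + 0.87 + 0.91] + 2.4 = 2.7 + 2.4 = 5.1.
Reliability = 5.1 / 5.4 = 0.944.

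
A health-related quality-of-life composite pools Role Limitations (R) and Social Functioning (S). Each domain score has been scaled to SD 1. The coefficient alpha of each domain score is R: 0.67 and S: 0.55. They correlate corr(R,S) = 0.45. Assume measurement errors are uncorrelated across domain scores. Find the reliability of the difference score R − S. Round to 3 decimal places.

Var(R−S) = 1 + 1 − 2·0.45 = 2 − 0.9 = 1.1.
With uncorrelated errors the cross-covariances are all true-score covariance, so they carry over unchanged; only the diagonal terms shrink to ρᵢσᵢ².
True-score variance = [0.67 + 0.55] − 0.9 = 1.22 − 0.9 = 0.32.
Reliability = 0.32 / 1.1 = 0.291.

0.291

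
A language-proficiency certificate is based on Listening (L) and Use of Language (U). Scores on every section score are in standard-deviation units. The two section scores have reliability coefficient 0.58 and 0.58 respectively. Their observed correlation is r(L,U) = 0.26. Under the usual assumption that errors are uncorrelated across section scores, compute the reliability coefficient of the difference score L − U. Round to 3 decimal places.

Var(L−U) = 1 + 1 − 2·0.26 = 2 − 0.52 = 1.48.
Because errors are independent across components, Cov(Tᵢ,Tⱼ) = Cov(Xᵢ,Xⱼ); the off-diagonal part of the true-score variance is the same as above.
True-score variance = [0.58 + 0.58] − 0.52 = 1.16 − 0.52 = 0.64.
Reliability = 0.64 / 1.48 = 0.432.

0.432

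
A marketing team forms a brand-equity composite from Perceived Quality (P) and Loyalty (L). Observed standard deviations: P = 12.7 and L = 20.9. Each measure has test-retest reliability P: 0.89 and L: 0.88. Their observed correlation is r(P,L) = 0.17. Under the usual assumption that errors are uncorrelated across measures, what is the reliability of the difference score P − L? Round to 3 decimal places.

Var(P−L) = 12.7² + 20.9² − 2·12.7·20.9·0.17 = 598.1 − 90.2462 = 507.854.
Under uncorrelated errors the observed covariances equal the true-score covariances, so only the own-variance terms attenuate.
True-score variance = [12.7²·0.89 + 20.9²·0.88] − 90.2462 = 527.941 − 90.2462 = 437.695.
Reliability = 437.695 / 507.854 = 0.862.

0.862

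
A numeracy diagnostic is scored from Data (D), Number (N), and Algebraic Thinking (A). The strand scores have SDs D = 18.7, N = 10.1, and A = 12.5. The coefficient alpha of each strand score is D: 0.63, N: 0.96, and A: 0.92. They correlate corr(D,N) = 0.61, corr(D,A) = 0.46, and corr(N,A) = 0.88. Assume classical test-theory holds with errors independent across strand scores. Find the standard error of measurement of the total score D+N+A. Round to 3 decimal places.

12.082

Var(total) = 607.95 + 667.671 = 1275.62.
True-score variance = 461.984 + 667.671 = 1129.66, so reliability = 0.8856.
Error variance = 1275.62 − 1129.66 = 145.966; SEM = √145.966 = 12.082.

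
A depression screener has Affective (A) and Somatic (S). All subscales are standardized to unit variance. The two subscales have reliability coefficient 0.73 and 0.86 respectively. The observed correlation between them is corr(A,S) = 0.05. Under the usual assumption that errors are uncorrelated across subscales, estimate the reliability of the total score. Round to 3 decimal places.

0.805

Var(A+S) = 2 + 2·[0.05] = 2 + 0.1 = 2.1.
With uncorrelated errors the cross-covariances are all true-score covariance, so they carry over unchanged; only the diagonal terms shrink to ρᵢσᵢ².
True-score variance = [0.73 + 0.86] + 0.1 = 1.59 + 0.1 = 1.69.
Reliability = 1.69 / 2.1 = 0.805.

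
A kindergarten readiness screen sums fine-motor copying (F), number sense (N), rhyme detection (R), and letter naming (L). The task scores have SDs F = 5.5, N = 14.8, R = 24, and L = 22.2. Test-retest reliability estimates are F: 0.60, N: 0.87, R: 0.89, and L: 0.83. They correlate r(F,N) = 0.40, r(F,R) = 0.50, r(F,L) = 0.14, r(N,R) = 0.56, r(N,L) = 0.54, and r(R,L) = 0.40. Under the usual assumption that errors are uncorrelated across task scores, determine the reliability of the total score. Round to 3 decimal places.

0.931

Var(F+N+R+L) = 5.5² + 14.8² + 24² + 22.2² + 2·[5.5·14.8·0.40 + 5.5·24·0.50 + 5.5·22.2·0.14 + 14.8·24·0.56 + 14.8·22.2·0.54 + 24·22.2·0.40] = 1318.13 + 1410.22 = 2728.35.
With uncorrelated errors the cross-covariances are all true-score covariance, so they carry over unchanged; only the diagonal terms shrink to ρᵢσᵢ².
True-score variance = [5.5²·0.60 + 14.8²·0.87 + 24²·0.89 + 22.2²·0.83] + 1410.22 = 1130.41 + 1410.22 = 2540.63.
Reliability = 2540.63 / 2728.35 = 0.931.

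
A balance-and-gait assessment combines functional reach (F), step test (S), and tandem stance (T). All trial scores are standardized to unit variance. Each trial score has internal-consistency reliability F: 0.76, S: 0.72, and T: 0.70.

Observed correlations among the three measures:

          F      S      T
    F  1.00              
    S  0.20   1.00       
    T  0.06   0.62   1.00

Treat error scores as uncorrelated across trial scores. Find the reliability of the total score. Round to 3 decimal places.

Var(F+S+T) = 3 + 2·[0.20 + 0.06 + 0.62] = 3 + 1.76 = 4.76.
Under uncorrelated errors the observed covariances equal the true-score covariances, so only the own-variance terms attenuate.
True-score variance = [0.76 + 0.72 + 0.70] + 1.76 = 2.18 + 1.76 = 3.94.
Reliability = 3.94 / 4.76 = 0.828.

0.828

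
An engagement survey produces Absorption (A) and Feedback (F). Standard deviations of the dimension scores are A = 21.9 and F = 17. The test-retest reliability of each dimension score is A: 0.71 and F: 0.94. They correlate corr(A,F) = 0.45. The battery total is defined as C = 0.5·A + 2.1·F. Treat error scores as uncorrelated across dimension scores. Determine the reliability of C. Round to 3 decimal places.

Var(C) = 0.5²·21.9² + 2.1²·17² + 2·[1.05·21.9·17·0.45] = 1394.39 + 351.824 = 1746.22.
With uncorrelated errors the cross-covariances are all true-score covariance, so they carry over unchanged; only the diagonal terms shrink to ρᵢσᵢ².
True-score variance = [0.5²·21.9²·0.71 + 2.1²·17²·0.94] + 351.824 = 1283.15 + 351.824 = 1634.97.
Reliability = 1634.97 / 1746.22 = 0.936.

0.936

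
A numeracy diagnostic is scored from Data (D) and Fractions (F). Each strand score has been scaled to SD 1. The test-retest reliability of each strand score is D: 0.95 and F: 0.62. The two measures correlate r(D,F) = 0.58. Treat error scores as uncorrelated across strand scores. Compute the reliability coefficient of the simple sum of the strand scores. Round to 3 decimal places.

0.864

Var(D+F) = 2 + 2·[0.58] = 2 + 1.16 = 3.16.
Because errors are independent across components, Cov(Tᵢ,Tⱼ) = Cov(Xᵢ,Xⱼ); the off-diagonal part of the true-score variance is the same as above.
True-score variance = [0.95 + 0.62] + 1.16 = 1.57 + 1.16 = 2.73.
Reliability = 2.73 / 3.16 = 0.864.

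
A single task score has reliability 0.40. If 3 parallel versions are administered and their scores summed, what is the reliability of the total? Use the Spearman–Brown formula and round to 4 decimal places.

ρ_k = kρ / (1 + (k−1)ρ) = 3·0.40 / (1 + 2·0.40) = 1.200 / 1.800 = 0.6667.

0.6667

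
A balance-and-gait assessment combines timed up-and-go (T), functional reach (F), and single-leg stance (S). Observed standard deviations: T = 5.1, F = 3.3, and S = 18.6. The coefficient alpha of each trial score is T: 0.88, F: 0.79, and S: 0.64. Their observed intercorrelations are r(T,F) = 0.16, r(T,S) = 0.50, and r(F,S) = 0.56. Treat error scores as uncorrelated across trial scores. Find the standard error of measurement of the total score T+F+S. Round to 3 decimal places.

Var(total) = 382.86 + 168.991 = 551.851.
True-score variance = 252.906 + 168.991 = 421.898, so reliability = 0.7645.
Error variance = 551.851 − 421.898 = 129.954; SEM = √129.954 = 11.400.

11.400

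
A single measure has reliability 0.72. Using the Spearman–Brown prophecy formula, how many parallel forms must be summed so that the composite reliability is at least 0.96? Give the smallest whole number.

10

k ≥ ρ*(1−ρ₁)/(ρ₁(1−ρ*)) = 0.96·0.28 / (0.72·0.04) = 9.333.
Smallest integer k = 10.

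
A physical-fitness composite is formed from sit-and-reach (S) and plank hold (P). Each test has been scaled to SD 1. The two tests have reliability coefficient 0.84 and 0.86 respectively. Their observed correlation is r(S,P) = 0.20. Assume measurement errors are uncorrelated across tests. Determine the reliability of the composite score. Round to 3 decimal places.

Var(S+P) = 2 + 2·[0.20] = 2 + 0.4 = 2.4.
Because errors are independent across components, Cov(Tᵢ,Tⱼ) = Cov(Xᵢ,Xⱼ); the off-diagonal part of the true-score variance is the same as above.
True-score variance = [0.84 + 0.86] + 0.4 = 1.7 + 0.4 = 2.1.
Reliability = 2.1 / 2.4 = 0.875.

0.875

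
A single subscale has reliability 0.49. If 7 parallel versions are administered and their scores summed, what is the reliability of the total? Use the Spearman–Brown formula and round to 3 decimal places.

ρ_k = kρ / (1 + (k−1)ρ) = 7·0.49 / (1 + 6·0.49) = 3.430 / 3.940 = 0.871.

0.871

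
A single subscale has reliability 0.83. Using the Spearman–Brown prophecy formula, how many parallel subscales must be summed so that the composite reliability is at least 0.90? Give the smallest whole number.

k ≥ ρ*(1−ρ₁)/(ρ₁(1−ρ*)) = 0.90·0.17 / (0.83·0.10) = 1.843.
Smallest integer k = 2.

2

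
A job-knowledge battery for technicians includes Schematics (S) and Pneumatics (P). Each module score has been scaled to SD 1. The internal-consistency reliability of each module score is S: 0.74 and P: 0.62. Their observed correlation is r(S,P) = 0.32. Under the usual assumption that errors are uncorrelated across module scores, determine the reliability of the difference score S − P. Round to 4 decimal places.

Var(S−P) = 1 + 1 − 2·0.32 = 2 − 0.64 = 1.36.
Under uncorrelated errors the observed covariances equal the true-score covariances, so only the own-variance terms attenuate.
True-score variance = [0.74 + 0.62] − 0.64 = 1.36 − 0.64 = 0.72.
Reliability = 0.72 / 1.36 = 0.5294.

0.5294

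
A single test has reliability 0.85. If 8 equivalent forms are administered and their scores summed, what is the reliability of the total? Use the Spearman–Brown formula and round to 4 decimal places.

ρ_k = kρ / (1 + (k−1)ρ) = 8·0.85 / (1 + 7·0.85) = 6.800 / 6.950 = 0.9784.

0.9784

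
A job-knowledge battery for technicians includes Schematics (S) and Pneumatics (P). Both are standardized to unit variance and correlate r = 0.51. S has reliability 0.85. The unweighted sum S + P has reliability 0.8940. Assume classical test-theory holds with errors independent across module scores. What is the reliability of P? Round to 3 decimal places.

0.830

Var(S+P) = 2 + 2·0.51 = 3.020.
True-score variance = ρ_S + ρ_P + 2·0.51, so 0.8940 = (0.85 + ρ_P + 1.02) / 3.020.
ρ_P = 0.8940·3.020 − 0.85 − 1.02 = 0.830.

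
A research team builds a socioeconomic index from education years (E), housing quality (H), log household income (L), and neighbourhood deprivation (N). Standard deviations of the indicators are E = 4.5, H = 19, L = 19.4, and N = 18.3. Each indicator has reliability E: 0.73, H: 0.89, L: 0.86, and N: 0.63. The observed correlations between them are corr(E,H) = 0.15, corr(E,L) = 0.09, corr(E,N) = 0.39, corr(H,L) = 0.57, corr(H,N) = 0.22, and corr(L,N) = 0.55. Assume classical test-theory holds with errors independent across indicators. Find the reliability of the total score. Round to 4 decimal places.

0.8974

Var(E+H+L+N) = 4.5² + 19² + 19.4² + 18.3² + 2·[4.5·19·0.15 + 4.5·19.4·0.09 + 4.5·18.3·0.39 + 19·19.4·0.57 + 19·18.3·0.22 + 19.4·18.3·0.55] = 1092.5 + 1069.31 = 2161.81.
Because errors are independent across components, Cov(Tᵢ,Tⱼ) = Cov(Xᵢ,Xⱼ); the off-diagonal part of the true-score variance is the same as above.
True-score variance = [4.5²·0.73 + 19²·0.89 + 19.4²·0.86 + 18.3²·0.63] + 1069.31 = 870.723 + 1069.31 = 1940.03.
Reliability = 1940.03 / 2161.81 = 0.8974.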